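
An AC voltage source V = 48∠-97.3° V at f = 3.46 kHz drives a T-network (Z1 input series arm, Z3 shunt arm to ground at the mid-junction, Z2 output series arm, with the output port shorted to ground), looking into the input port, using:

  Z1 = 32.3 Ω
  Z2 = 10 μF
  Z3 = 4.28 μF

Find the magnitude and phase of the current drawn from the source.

Step 1 — Angular frequency: ω = 2π·f = 2π·3460 = 2.174e+04 rad/s.
Step 2 — Component impedances:
  Z1: Z = R = 32.3 Ω
  Z2: Z = 1/(jωC) = -j/(ω·C) = 0 - j4.6 Ω
  Z3: Z = 1/(jωC) = -j/(ω·C) = 0 - j10.75 Ω
Step 3 — With the output port shorted to ground, the output series arm Z2 runs from the junction to ground; the shunt arm Z3 also runs from the junction to ground. They appear in parallel: Z3 || Z2 = 0 - j3.221 Ω.
Step 4 — Series with input arm Z1: Z_in = Z1 + (Z3 || Z2) = 32.3 - j3.221 Ω = 32.46∠-5.7° Ω.
Step 5 — Source phasor: V = 48∠-97.3° V = -6.099 - j47.61 V.
Step 6 — Ohm's law: I = V / Z_total = (-6.099 - j47.61) / (32.3 - j3.221) = -0.04141 - j1.478 A.
Step 7 — Convert to polar: |I| = 1.479 A, ∠I = -91.6°.

I = 1.479∠-91.6° A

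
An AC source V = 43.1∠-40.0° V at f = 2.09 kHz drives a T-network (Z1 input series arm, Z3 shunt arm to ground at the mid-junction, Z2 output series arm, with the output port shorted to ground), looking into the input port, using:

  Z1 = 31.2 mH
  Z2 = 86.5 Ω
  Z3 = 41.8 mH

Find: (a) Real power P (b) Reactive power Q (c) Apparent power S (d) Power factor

Step 1 — Angular frequency: ω = 2π·f = 2π·2090 = 1.313e+04 rad/s.
Step 2 — Component impedances:
  Z1: Z = jωL = j·1.313e+04·0.0312 = 0 + j409.7 Ω
  Z2: Z = R = 86.5 Ω
  Z3: Z = jωL = j·1.313e+04·0.0418 = 0 + j548.9 Ω
Step 3 — With the output port shorted to ground, the output series arm Z2 runs from the junction to ground; the shunt arm Z3 also runs from the junction to ground. They appear in parallel: Z3 || Z2 = 84.4 + j13.3 Ω.
Step 4 — Series with input arm Z1: Z_in = Z1 + (Z3 || Z2) = 84.4 + j423 Ω = 431.4∠78.7° Ω.
Step 5 — Source phasor: V = 43.1∠-40.0° V = 33.02 - j27.7 V.
Step 6 — Current: I = V / Z = -0.04801 - j0.08763 A = 0.09992∠-118.7° A.
Step 7 — Complex power: S = V·I* = 0.8427 + j4.223 VA.
Step 8 — Real power: P = Re(S) = 0.8427 W.
Step 9 — Reactive power: Q = Im(S) = 4.223 VAR.
Step 10 — Apparent power: |S| = 4.306 VA.
Step 11 — Power factor: PF = P/|S| = 0.1957 (lagging).

(a) P = 0.8427 W  (b) Q = 4.223 VAR  (c) S = 4.306 VA  (d) PF = 0.1957 (lagging)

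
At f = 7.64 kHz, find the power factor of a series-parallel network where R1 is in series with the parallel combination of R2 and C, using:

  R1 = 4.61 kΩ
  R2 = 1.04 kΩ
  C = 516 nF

Step 1 — Angular frequency: ω = 2π·f = 2π·7640 = 4.8e+04 rad/s.
Step 2 — Component impedances:
  R1: Z = R = 4610 Ω
  R2: Z = R = 1040 Ω
  C: Z = 1/(jωC) = -j/(ω·C) = 0 - j40.37 Ω
Step 3 — Parallel branch: R2 || C = 1/(1/R2 + 1/C) = 1.565 - j40.31 Ω.
Step 4 — Series with R1: Z_total = R1 + (R2 || C) = 4612 - j40.31 Ω = 4612∠-0.5° Ω.
Step 5 — Power factor: PF = cos(φ) = Re(Z)/|Z| = 4612/4612 = 1.
Step 6 — Type: Im(Z) = -40.31 ⇒ leading (phase φ = -0.5°).

PF = 1 (leading, φ = -0.5°)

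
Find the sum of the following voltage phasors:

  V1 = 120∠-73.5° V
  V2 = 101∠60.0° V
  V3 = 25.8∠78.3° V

Step 1 — Convert each phasor to rectangular form:
  V1 = 120·(cos(-73.5°) + j·sin(-73.5°)) = 34.08 - j115.1 V
  V2 = 101·(cos(60.0°) + j·sin(60.0°)) = 50.5 + j87.47 V
  V3 = 25.8·(cos(78.3°) + j·sin(78.3°)) = 5.232 + j25.26 V
Step 2 — Sum components: V_total = 89.81 - j2.326 V.
Step 3 — Convert to polar: |V_total| = 89.84 V, ∠V_total = -1.5°.

V_total = 89.84∠-1.5° V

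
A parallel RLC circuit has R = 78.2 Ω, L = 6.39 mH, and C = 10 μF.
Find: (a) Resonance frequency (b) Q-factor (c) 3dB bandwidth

Step 1 — Resonance: ω₀ = 1/√(LC) = 1/√(0.00639·1e-05) = 3956 rad/s.
Step 2 — f₀ = ω₀/(2π) = 629.6 Hz.
Step 3 — Parallel Q: Q = R/(ω₀L) = 78.2/(3956·0.00639) = 3.094.
Step 4 — Bandwidth: Δω = ω₀/Q = 1279 rad/s; BW = Δω/(2π) = 203.5 Hz.

(a) f₀ = 629.6 Hz  (b) Q = 3.094  (c) BW = 203.5 Hz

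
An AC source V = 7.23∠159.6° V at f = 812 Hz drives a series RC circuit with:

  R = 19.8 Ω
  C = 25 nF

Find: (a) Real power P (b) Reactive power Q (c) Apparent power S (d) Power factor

Step 1 — Angular frequency: ω = 2π·f = 2π·812 = 5102 rad/s.
Step 2 — Component impedances:
  R: Z = R = 19.8 Ω
  C: Z = 1/(jωC) = -j/(ω·C) = 0 - j7840 Ω
Step 3 — Series combination: Z_total = R + C = 19.8 - j7840 Ω = 7840∠-89.9° Ω.
Step 4 — Source phasor: V = 7.23∠159.6° V = -6.777 + j2.52 V.
Step 5 — Current: I = V / Z = -0.0003236 - j0.0008635 A = 0.0009222∠-110.5° A.
Step 6 — Complex power: S = V·I* = 1.684e-05 - j0.006667 VA.
Step 7 — Real power: P = Re(S) = 1.684e-05 W.
Step 8 — Reactive power: Q = Im(S) = -0.006667 VAR.
Step 9 — Apparent power: |S| = 0.006667 VA.
Step 10 — Power factor: PF = P/|S| = 0.002525 (leading).

(a) P = 1.684e-05 W  (b) Q = -0.006667 VAR  (c) S = 0.006667 VA  (d) PF = 0.002525 (leading)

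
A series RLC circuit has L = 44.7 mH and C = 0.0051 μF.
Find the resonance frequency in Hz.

Step 1 — Resonance condition Im(Z)=0 gives ω₀ = 1/√(LC).
Step 2 — ω₀ = 1/√(0.0447·5.1e-09) = 6.623e+04 rad/s.
Step 3 — f₀ = ω₀/(2π) = 1.054e+04 Hz.

f₀ = 1.054e+04 Hz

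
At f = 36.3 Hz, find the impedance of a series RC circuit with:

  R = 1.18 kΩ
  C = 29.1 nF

Step 1 — Angular frequency: ω = 2π·f = 2π·36.3 = 228.1 rad/s.
Step 2 — Component impedances:
  R: Z = R = 1180 Ω
  C: Z = 1/(jωC) = -j/(ω·C) = 0 - j1.507e+05 Ω
Step 3 — Series combination: Z_total = R + C = 1180 - j1.507e+05 Ω = 1.507e+05∠-89.6° Ω.

Z = 1180 - j1.507e+05 Ω = 1.507e+05∠-89.6° Ω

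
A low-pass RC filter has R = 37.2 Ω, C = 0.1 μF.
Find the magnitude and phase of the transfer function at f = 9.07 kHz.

Step 1 — Angular frequency: ω = 2π·9070 = 5.699e+04 rad/s.
Step 2 — Transfer function: H(jω) = 1/(1 + jωRC).
Step 3 — Denominator: 1 + jωRC = 1 + j·5.699e+04·37.2·1e-07 = 1 + j0.212.
Step 4 — H = 0.957 - j0.2029.
Step 5 — Magnitude: |H| = 0.9783 (-0.2 dB); phase: φ = -12.0°.

|H| = 0.9783 (-0.2 dB), φ = -12.0°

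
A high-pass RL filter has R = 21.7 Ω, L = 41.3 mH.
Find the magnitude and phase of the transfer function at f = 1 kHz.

Step 1 — Angular frequency: ω = 2π·1000 = 6283 rad/s.
Step 2 — Transfer function: H(jω) = jωL/(R + jωL).
Step 3 — Numerator jωL = j·259.5; denominator R + jωL = 21.7 + j259.5.
Step 4 — H = 0.9931 + j0.08304.
Step 5 — Magnitude: |H| = 0.9965 (-0.0 dB); phase: φ = 4.8°.

|H| = 0.9965 (-0.0 dB), φ = 4.8°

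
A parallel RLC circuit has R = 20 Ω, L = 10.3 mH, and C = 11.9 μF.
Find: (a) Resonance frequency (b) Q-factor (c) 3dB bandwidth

Step 1 — Resonance: ω₀ = 1/√(LC) = 1/√(0.0103·1.19e-05) = 2856 rad/s.
Step 2 — f₀ = ω₀/(2π) = 454.6 Hz.
Step 3 — Parallel Q: Q = R/(ω₀L) = 20/(2856·0.0103) = 0.6798.
Step 4 — Bandwidth: Δω = ω₀/Q = 4202 rad/s; BW = Δω/(2π) = 668.7 Hz.

(a) f₀ = 454.6 Hz  (b) Q = 0.6798  (c) BW = 668.7 Hz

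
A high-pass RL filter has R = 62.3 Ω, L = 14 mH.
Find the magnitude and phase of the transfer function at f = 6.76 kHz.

Step 1 — Angular frequency: ω = 2π·6760 = 4.247e+04 rad/s.
Step 2 — Transfer function: H(jω) = jωL/(R + jωL).
Step 3 — Numerator jωL = j·594.6; denominator R + jωL = 62.3 + j594.6.
Step 4 — H = 0.9891 + j0.1036.
Step 5 — Magnitude: |H| = 0.9946 (-0.0 dB); phase: φ = 6.0°.

|H| = 0.9946 (-0.0 dB), φ = 6.0°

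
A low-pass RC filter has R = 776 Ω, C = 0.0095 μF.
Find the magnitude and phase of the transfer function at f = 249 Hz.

Step 1 — Angular frequency: ω = 2π·249 = 1565 rad/s.
Step 2 — Transfer function: H(jω) = 1/(1 + jωRC).
Step 3 — Denominator: 1 + jωRC = 1 + j·1565·776·9.5e-09 = 1 + j0.01153.
Step 4 — H = 0.9999 - j0.01153.
Step 5 — Magnitude: |H| = 0.9999 (-0.0 dB); phase: φ = -0.7°.

|H| = 0.9999 (-0.0 dB), φ = -0.7°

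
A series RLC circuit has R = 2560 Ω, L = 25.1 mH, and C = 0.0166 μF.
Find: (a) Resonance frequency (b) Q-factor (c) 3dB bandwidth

Step 1 — Resonance condition Im(Z)=0 gives ω₀ = 1/√(LC).
Step 2 — ω₀ = 1/√(0.0251·1.66e-08) = 4.899e+04 rad/s.
Step 3 — f₀ = ω₀/(2π) = 7797 Hz.
Step 4 — Series Q: Q = ω₀L/R = 4.899e+04·0.0251/2560 = 0.4803.
Step 5 — 3dB bandwidth: Δω = ω₀/Q = 1.02e+05 rad/s; BW = Δω/(2π) = 1.623e+04 Hz.

(a) f₀ = 7797 Hz  (b) Q = 0.4803  (c) BW = 1.623e+04 Hz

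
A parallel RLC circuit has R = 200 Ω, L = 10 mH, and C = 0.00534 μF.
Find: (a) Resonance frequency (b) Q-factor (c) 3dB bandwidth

Step 1 — Resonance: ω₀ = 1/√(LC) = 1/√(0.01·5.34e-09) = 1.368e+05 rad/s.
Step 2 — f₀ = ω₀/(2π) = 2.178e+04 Hz.
Step 3 — Parallel Q: Q = R/(ω₀L) = 200/(1.368e+05·0.01) = 0.1462.
Step 4 — Bandwidth: Δω = ω₀/Q = 9.363e+05 rad/s; BW = Δω/(2π) = 1.49e+05 Hz.

(a) f₀ = 2.178e+04 Hz  (b) Q = 0.1462  (c) BW = 1.49e+05 Hz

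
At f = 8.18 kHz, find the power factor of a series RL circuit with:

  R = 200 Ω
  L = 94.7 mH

Step 1 — Angular frequency: ω = 2π·f = 2π·8180 = 5.14e+04 rad/s.
Step 2 — Component impedances:
  R: Z = R = 200 Ω
  L: Z = jωL = j·5.14e+04·0.0947 = 0 + j4867 Ω
Step 3 — Series combination: Z_total = R + L = 200 + j4867 Ω = 4871∠87.6° Ω.
Step 4 — Power factor: PF = cos(φ) = Re(Z)/|Z| = 200/4871 = 0.04106.
Step 5 — Type: Im(Z) = 4867 ⇒ lagging (phase φ = 87.6°).

PF = 0.04106 (lagging, φ = 87.6°)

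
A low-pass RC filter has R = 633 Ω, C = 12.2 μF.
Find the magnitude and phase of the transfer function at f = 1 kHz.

Step 1 — Angular frequency: ω = 2π·1000 = 6283 rad/s.
Step 2 — Transfer function: H(jω) = 1/(1 + jωRC).
Step 3 — Denominator: 1 + jωRC = 1 + j·6283·633·1.22e-05 = 1 + j48.52.
Step 4 — H = 0.0004245 - j0.0206.
Step 5 — Magnitude: |H| = 0.0206 (-33.7 dB); phase: φ = -88.8°.

|H| = 0.0206 (-33.7 dB), φ = -88.8°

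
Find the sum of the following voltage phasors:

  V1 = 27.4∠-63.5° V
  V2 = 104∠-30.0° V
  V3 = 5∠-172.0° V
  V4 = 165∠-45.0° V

Step 1 — Convert each phasor to rectangular form:
  V1 = 27.4·(cos(-63.5°) + j·sin(-63.5°)) = 12.23 - j24.52 V
  V2 = 104·(cos(-30.0°) + j·sin(-30.0°)) = 90.07 - j52 V
  V3 = 5·(cos(-172.0°) + j·sin(-172.0°)) = -4.951 - j0.6959 V
  V4 = 165·(cos(-45.0°) + j·sin(-45.0°)) = 116.7 - j116.7 V
Step 2 — Sum components: V_total = 214 - j193.9 V.
Step 3 — Convert to polar: |V_total| = 288.8 V, ∠V_total = -42.2°.

V_total = 288.8∠-42.2° V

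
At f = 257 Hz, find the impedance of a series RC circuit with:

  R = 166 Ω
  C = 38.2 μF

Step 1 — Angular frequency: ω = 2π·f = 2π·257 = 1615 rad/s.
Step 2 — Component impedances:
  R: Z = R = 166 Ω
  C: Z = 1/(jωC) = -j/(ω·C) = 0 - j16.21 Ω
Step 3 — Series combination: Z_total = R + C = 166 - j16.21 Ω = 166.8∠-5.6° Ω.

Z = 166 - j16.21 Ω = 166.8∠-5.6° Ω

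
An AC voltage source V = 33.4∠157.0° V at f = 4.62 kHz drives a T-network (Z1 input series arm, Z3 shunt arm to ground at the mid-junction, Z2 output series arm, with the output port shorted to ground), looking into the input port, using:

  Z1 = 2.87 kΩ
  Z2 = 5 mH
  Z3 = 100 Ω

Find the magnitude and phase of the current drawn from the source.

Step 1 — Angular frequency: ω = 2π·f = 2π·4620 = 2.903e+04 rad/s.
Step 2 — Component impedances:
  Z1: Z = R = 2870 Ω
  Z2: Z = jωL = j·2.903e+04·0.005 = 0 + j145.1 Ω
  Z3: Z = R = 100 Ω
Step 3 — With the output port shorted to ground, the output series arm Z2 runs from the junction to ground; the shunt arm Z3 also runs from the junction to ground. They appear in parallel: Z3 || Z2 = 67.81 + j46.72 Ω.
Step 4 — Series with input arm Z1: Z_in = Z1 + (Z3 || Z2) = 2938 + j46.72 Ω = 2938∠0.9° Ω.
Step 5 — Source phasor: V = 33.4∠157.0° V = -30.74 + j13.05 V.
Step 6 — Ohm's law: I = V / Z_total = (-30.74 + j13.05) / (2938 + j46.72) = -0.01039 + j0.004607 A.
Step 7 — Convert to polar: |I| = 0.01137 A, ∠I = 156.1°.

I = 0.01137∠156.1° A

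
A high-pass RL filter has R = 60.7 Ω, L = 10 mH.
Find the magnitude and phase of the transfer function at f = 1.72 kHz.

Step 1 — Angular frequency: ω = 2π·1720 = 1.081e+04 rad/s.
Step 2 — Transfer function: H(jω) = jωL/(R + jωL).
Step 3 — Numerator jωL = j·108.1; denominator R + jωL = 60.7 + j108.1.
Step 4 — H = 0.7602 + j0.427.
Step 5 — Magnitude: |H| = 0.8719 (-1.2 dB); phase: φ = 29.3°.

|H| = 0.8719 (-1.2 dB), φ = 29.3°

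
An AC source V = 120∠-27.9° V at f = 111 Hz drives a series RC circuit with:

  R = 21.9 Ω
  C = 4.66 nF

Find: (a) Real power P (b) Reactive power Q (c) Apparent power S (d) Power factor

Step 1 — Angular frequency: ω = 2π·f = 2π·111 = 697.4 rad/s.
Step 2 — Component impedances:
  R: Z = R = 21.9 Ω
  C: Z = 1/(jωC) = -j/(ω·C) = 0 - j3.077e+05 Ω
Step 3 — Series combination: Z_total = R + C = 21.9 - j3.077e+05 Ω = 3.077e+05∠-90.0° Ω.
Step 4 — Source phasor: V = 120∠-27.9° V = 106.1 - j56.15 V.
Step 5 — Current: I = V / Z = 0.0001825 + j0.0003447 A = 0.00039∠62.1° A.
Step 6 — Complex power: S = V·I* = 3.331e-06 - j0.0468 VA.
Step 7 — Real power: P = Re(S) = 3.331e-06 W.
Step 8 — Reactive power: Q = Im(S) = -0.0468 VAR.
Step 9 — Apparent power: |S| = 0.0468 VA.
Step 10 — Power factor: PF = P/|S| = 7.118e-05 (leading).

(a) P = 3.331e-06 W  (b) Q = -0.0468 VAR  (c) S = 0.0468 VA  (d) PF = 7.118e-05 (leading)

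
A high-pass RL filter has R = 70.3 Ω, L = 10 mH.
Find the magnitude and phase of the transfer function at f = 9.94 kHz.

Step 1 — Angular frequency: ω = 2π·9940 = 6.245e+04 rad/s.
Step 2 — Transfer function: H(jω) = jωL/(R + jωL).
Step 3 — Numerator jωL = j·624.5; denominator R + jωL = 70.3 + j624.5.
Step 4 — H = 0.9875 + j0.1112.
Step 5 — Magnitude: |H| = 0.9937 (-0.1 dB); phase: φ = 6.4°.

|H| = 0.9937 (-0.1 dB), φ = 6.4°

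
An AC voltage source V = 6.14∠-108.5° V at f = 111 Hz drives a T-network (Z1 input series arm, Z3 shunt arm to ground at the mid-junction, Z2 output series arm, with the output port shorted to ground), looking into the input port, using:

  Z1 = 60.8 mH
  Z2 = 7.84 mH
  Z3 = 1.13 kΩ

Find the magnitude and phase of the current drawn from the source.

Step 1 — Angular frequency: ω = 2π·f = 2π·111 = 697.4 rad/s.
Step 2 — Component impedances:
  Z1: Z = jωL = j·697.4·0.0608 = 0 + j42.4 Ω
  Z2: Z = jωL = j·697.4·0.00784 = 0 + j5.468 Ω
  Z3: Z = R = 1130 Ω
Step 3 — With the output port shorted to ground, the output series arm Z2 runs from the junction to ground; the shunt arm Z3 also runs from the junction to ground. They appear in parallel: Z3 || Z2 = 0.02646 + j5.468 Ω.
Step 4 — Series with input arm Z1: Z_in = Z1 + (Z3 || Z2) = 0.02646 + j47.87 Ω = 47.87∠90.0° Ω.
Step 5 — Source phasor: V = 6.14∠-108.5° V = -1.948 - j5.823 V.
Step 6 — Ohm's law: I = V / Z_total = (-1.948 - j5.823) / (0.02646 + j47.87) = -0.1217 + j0.04063 A.
Step 7 — Convert to polar: |I| = 0.1283 A, ∠I = 161.5°.

I = 0.1283∠161.5° A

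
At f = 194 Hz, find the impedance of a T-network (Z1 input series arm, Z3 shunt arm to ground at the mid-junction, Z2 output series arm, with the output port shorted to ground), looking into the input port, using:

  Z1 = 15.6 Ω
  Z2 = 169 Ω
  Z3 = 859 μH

Step 1 — Angular frequency: ω = 2π·f = 2π·194 = 1219 rad/s.
Step 2 — Component impedances:
  Z1: Z = R = 15.6 Ω
  Z2: Z = R = 169 Ω
  Z3: Z = jωL = j·1219·0.000859 = 0 + j1.047 Ω
Step 3 — With the output port shorted to ground, the output series arm Z2 runs from the junction to ground; the shunt arm Z3 also runs from the junction to ground. They appear in parallel: Z3 || Z2 = 0.006487 + j1.047 Ω.
Step 4 — Series with input arm Z1: Z_in = Z1 + (Z3 || Z2) = 15.61 + j1.047 Ω = 15.64∠3.8° Ω.

Z = 15.61 + j1.047 Ω = 15.64∠3.8° Ω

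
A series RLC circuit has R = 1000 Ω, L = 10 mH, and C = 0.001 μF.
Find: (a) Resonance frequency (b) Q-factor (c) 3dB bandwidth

Step 1 — Resonance condition Im(Z)=0 gives ω₀ = 1/√(LC).
Step 2 — ω₀ = 1/√(0.01·1e-09) = 3.162e+05 rad/s.
Step 3 — f₀ = ω₀/(2π) = 5.033e+04 Hz.
Step 4 — Series Q: Q = ω₀L/R = 3.162e+05·0.01/1000 = 3.162.
Step 5 — 3dB bandwidth: Δω = ω₀/Q = 1e+05 rad/s; BW = Δω/(2π) = 1.592e+04 Hz.

(a) f₀ = 5.033e+04 Hz  (b) Q = 3.162  (c) BW = 1.592e+04 Hz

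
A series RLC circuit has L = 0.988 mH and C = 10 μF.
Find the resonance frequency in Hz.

Step 1 — Resonance condition Im(Z)=0 gives ω₀ = 1/√(LC).
Step 2 — ω₀ = 1/√(0.000988·1e-05) = 1.006e+04 rad/s.
Step 3 — f₀ = ω₀/(2π) = 1601 Hz.

f₀ = 1601 Hz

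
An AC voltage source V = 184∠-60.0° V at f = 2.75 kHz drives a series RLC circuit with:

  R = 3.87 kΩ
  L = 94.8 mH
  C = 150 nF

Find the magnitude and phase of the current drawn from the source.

Step 1 — Angular frequency: ω = 2π·f = 2π·2750 = 1.728e+04 rad/s.
Step 2 — Component impedances:
  R: Z = R = 3870 Ω
  L: Z = jωL = j·1.728e+04·0.0948 = 0 + j1638 Ω
  C: Z = 1/(jωC) = -j/(ω·C) = 0 - j385.8 Ω
Step 3 — Series combination: Z_total = R + L + C = 3870 + j1252 Ω = 4068∠17.9° Ω.
Step 4 — Source phasor: V = 184∠-60.0° V = 92 - j159.3 V.
Step 5 — Ohm's law: I = V / Z_total = (92 - j159.3) / (3870 + j1252) = 0.009459 - j0.04424 A.
Step 6 — Convert to polar: |I| = 0.04524 A, ∠I = -77.9°.

I = 0.04524∠-77.9° A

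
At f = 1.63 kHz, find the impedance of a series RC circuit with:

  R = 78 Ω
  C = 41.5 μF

Step 1 — Angular frequency: ω = 2π·f = 2π·1630 = 1.024e+04 rad/s.
Step 2 — Component impedances:
  R: Z = R = 78 Ω
  C: Z = 1/(jωC) = -j/(ω·C) = 0 - j2.353 Ω
Step 3 — Series combination: Z_total = R + C = 78 - j2.353 Ω = 78.04∠-1.7° Ω.

Z = 78 - j2.353 Ω = 78.04∠-1.7° Ω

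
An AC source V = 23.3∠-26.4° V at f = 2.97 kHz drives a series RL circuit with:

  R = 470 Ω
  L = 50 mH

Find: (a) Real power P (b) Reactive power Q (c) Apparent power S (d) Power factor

Step 1 — Angular frequency: ω = 2π·f = 2π·2970 = 1.866e+04 rad/s.
Step 2 — Component impedances:
  R: Z = R = 470 Ω
  L: Z = jωL = j·1.866e+04·0.05 = 0 + j933.1 Ω
Step 3 — Series combination: Z_total = R + L = 470 + j933.1 Ω = 1045∠63.3° Ω.
Step 4 — Source phasor: V = 23.3∠-26.4° V = 20.87 - j10.36 V.
Step 5 — Current: I = V / Z = 0.0001306 - j0.0223 A = 0.0223∠-89.7° A.
Step 6 — Complex power: S = V·I* = 0.2338 + j0.4641 VA.
Step 7 — Real power: P = Re(S) = 0.2338 W.
Step 8 — Reactive power: Q = Im(S) = 0.4641 VAR.
Step 9 — Apparent power: |S| = 0.5196 VA.
Step 10 — Power factor: PF = P/|S| = 0.4499 (lagging).

(a) P = 0.2338 W  (b) Q = 0.4641 VAR  (c) S = 0.5196 VA  (d) PF = 0.4499 (lagging)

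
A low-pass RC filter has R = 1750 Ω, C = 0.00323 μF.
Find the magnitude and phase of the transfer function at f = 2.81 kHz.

Step 1 — Angular frequency: ω = 2π·2810 = 1.766e+04 rad/s.
Step 2 — Transfer function: H(jω) = 1/(1 + jωRC).
Step 3 — Denominator: 1 + jωRC = 1 + j·1.766e+04·1750·3.23e-09 = 1 + j0.0998.
Step 4 — H = 0.9901 - j0.09881.
Step 5 — Magnitude: |H| = 0.9951 (-0.0 dB); phase: φ = -5.7°.

|H| = 0.9951 (-0.0 dB), φ = -5.7°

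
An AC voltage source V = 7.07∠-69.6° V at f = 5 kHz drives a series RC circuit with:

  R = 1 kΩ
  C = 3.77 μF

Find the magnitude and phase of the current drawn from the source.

Step 1 — Angular frequency: ω = 2π·f = 2π·5000 = 3.142e+04 rad/s.
Step 2 — Component impedances:
  R: Z = R = 1000 Ω
  C: Z = 1/(jωC) = -j/(ω·C) = 0 - j8.443 Ω
Step 3 — Series combination: Z_total = R + C = 1000 - j8.443 Ω = 1000∠-0.5° Ω.
Step 4 — Source phasor: V = 7.07∠-69.6° V = 2.464 - j6.627 V.
Step 5 — Ohm's law: I = V / Z_total = (2.464 - j6.627) / (1000 - j8.443) = 0.00252 - j0.006605 A.
Step 6 — Convert to polar: |I| = 0.00707 A, ∠I = -69.1°.

I = 0.00707∠-69.1° A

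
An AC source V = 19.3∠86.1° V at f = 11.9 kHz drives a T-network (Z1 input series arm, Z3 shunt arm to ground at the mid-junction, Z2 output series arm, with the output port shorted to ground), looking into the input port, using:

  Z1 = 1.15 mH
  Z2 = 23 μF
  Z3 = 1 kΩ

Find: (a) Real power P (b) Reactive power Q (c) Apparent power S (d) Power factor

Step 1 — Angular frequency: ω = 2π·f = 2π·1.19e+04 = 7.477e+04 rad/s.
Step 2 — Component impedances:
  Z1: Z = jωL = j·7.477e+04·0.00115 = 0 + j85.99 Ω
  Z2: Z = 1/(jωC) = -j/(ω·C) = 0 - j0.5815 Ω
  Z3: Z = R = 1000 Ω
Step 3 — With the output port shorted to ground, the output series arm Z2 runs from the junction to ground; the shunt arm Z3 also runs from the junction to ground. They appear in parallel: Z3 || Z2 = 0.0003381 - j0.5815 Ω.
Step 4 — Series with input arm Z1: Z_in = Z1 + (Z3 || Z2) = 0.0003381 + j85.4 Ω = 85.4∠90.0° Ω.
Step 5 — Source phasor: V = 19.3∠86.1° V = 1.313 + j19.26 V.
Step 6 — Current: I = V / Z = 0.2255 - j0.01537 A = 0.226∠-3.9° A.
Step 7 — Complex power: S = V·I* = 1.727e-05 + j4.362 VA.
Step 8 — Real power: P = Re(S) = 1.727e-05 W.
Step 9 — Reactive power: Q = Im(S) = 4.362 VAR.
Step 10 — Apparent power: |S| = 4.362 VA.
Step 11 — Power factor: PF = P/|S| = 3.959e-06 (lagging).

(a) P = 1.727e-05 W  (b) Q = 4.362 VAR  (c) S = 4.362 VA  (d) PF = 3.959e-06 (lagging)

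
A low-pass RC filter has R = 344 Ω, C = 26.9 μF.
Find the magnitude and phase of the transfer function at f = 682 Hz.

Step 1 — Angular frequency: ω = 2π·682 = 4285 rad/s.
Step 2 — Transfer function: H(jω) = 1/(1 + jωRC).
Step 3 — Denominator: 1 + jωRC = 1 + j·4285·344·2.69e-05 = 1 + j39.65.
Step 4 — H = 0.0006356 - j0.0252.
Step 5 — Magnitude: |H| = 0.02521 (-32.0 dB); phase: φ = -88.6°.

|H| = 0.02521 (-32.0 dB), φ = -88.6°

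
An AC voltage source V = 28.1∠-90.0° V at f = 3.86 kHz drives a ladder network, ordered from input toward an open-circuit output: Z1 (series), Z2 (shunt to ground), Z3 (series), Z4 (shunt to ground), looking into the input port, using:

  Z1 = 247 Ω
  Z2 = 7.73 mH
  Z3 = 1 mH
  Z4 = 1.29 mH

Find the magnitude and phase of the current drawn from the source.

Step 1 — Angular frequency: ω = 2π·f = 2π·3860 = 2.425e+04 rad/s.
Step 2 — Component impedances:
  Z1: Z = R = 247 Ω
  Z2: Z = jωL = j·2.425e+04·0.00773 = 0 + j187.5 Ω
  Z3: Z = jωL = j·2.425e+04·0.001 = 0 + j24.25 Ω
  Z4: Z = jωL = j·2.425e+04·0.00129 = 0 + j31.29 Ω
Step 3 — Ladder network (open output): work backward from the far end, alternating series and parallel combinations. Z_in = 247 + j42.85 Ω = 250.7∠9.8° Ω.
Step 4 — Source phasor: V = 28.1∠-90.0° V = 0 - j28.1 V.
Step 5 — Ohm's law: I = V / Z_total = (0 - j28.1) / (247 + j42.85) = -0.01916 - j0.1104 A.
Step 6 — Convert to polar: |I| = 0.1121 A, ∠I = -99.8°.

I = 0.1121∠-99.8° A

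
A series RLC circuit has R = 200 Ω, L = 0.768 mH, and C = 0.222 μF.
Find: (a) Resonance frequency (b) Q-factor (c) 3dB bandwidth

Step 1 — Resonance: ω₀ = 1/√(LC) = 1/√(0.000768·2.22e-07) = 7.658e+04 rad/s.
Step 2 — f₀ = ω₀/(2π) = 1.219e+04 Hz.
Step 3 — Series Q: Q = ω₀L/R = 7.658e+04·0.000768/200 = 0.2941.
Step 4 — Bandwidth: Δω = ω₀/Q = 2.604e+05 rad/s; BW = Δω/(2π) = 4.145e+04 Hz.

(a) f₀ = 1.219e+04 Hz  (b) Q = 0.2941  (c) BW = 4.145e+04 Hz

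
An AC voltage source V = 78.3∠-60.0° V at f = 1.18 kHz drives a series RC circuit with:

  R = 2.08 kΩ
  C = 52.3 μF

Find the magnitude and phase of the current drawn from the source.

Step 1 — Angular frequency: ω = 2π·f = 2π·1180 = 7414 rad/s.
Step 2 — Component impedances:
  R: Z = R = 2080 Ω
  C: Z = 1/(jωC) = -j/(ω·C) = 0 - j2.579 Ω
Step 3 — Series combination: Z_total = R + C = 2080 - j2.579 Ω = 2080∠-0.1° Ω.
Step 4 — Source phasor: V = 78.3∠-60.0° V = 39.15 - j67.81 V.
Step 5 — Ohm's law: I = V / Z_total = (39.15 - j67.81) / (2080 - j2.579) = 0.01886 - j0.03258 A.
Step 6 — Convert to polar: |I| = 0.03764 A, ∠I = -59.9°.

I = 0.03764∠-59.9° A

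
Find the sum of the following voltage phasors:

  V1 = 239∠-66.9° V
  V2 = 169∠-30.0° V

Step 1 — Convert each phasor to rectangular form:
  V1 = 239·(cos(-66.9°) + j·sin(-66.9°)) = 93.77 - j219.8 V
  V2 = 169·(cos(-30.0°) + j·sin(-30.0°)) = 146.4 - j84.5 V
Step 2 — Sum components: V_total = 240.1 - j304.3 V.
Step 3 — Convert to polar: |V_total| = 387.7 V, ∠V_total = -51.7°.

V_total = 387.7∠-51.7° V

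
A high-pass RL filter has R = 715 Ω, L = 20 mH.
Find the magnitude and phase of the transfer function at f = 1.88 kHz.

Step 1 — Angular frequency: ω = 2π·1880 = 1.181e+04 rad/s.
Step 2 — Transfer function: H(jω) = jωL/(R + jωL).
Step 3 — Numerator jωL = j·236.2; denominator R + jωL = 715 + j236.2.
Step 4 — H = 0.09843 + j0.2979.
Step 5 — Magnitude: |H| = 0.3137 (-10.1 dB); phase: φ = 71.7°.

|H| = 0.3137 (-10.1 dB), φ = 71.7°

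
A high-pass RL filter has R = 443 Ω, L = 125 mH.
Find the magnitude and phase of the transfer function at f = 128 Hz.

Step 1 — Angular frequency: ω = 2π·128 = 804.2 rad/s.
Step 2 — Transfer function: H(jω) = jωL/(R + jωL).
Step 3 — Numerator jωL = j·100.5; denominator R + jωL = 443 + j100.5.
Step 4 — H = 0.04898 + j0.2158.
Step 5 — Magnitude: |H| = 0.2213 (-13.1 dB); phase: φ = 77.2°.

|H| = 0.2213 (-13.1 dB), φ = 77.2°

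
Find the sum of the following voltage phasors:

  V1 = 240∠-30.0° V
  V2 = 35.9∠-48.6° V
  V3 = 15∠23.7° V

Step 1 — Convert each phasor to rectangular form:
  V1 = 240·(cos(-30.0°) + j·sin(-30.0°)) = 207.8 - j120 V
  V2 = 35.9·(cos(-48.6°) + j·sin(-48.6°)) = 23.74 - j26.93 V
  V3 = 15·(cos(23.7°) + j·sin(23.7°)) = 13.73 + j6.029 V
Step 2 — Sum components: V_total = 245.3 - j140.9 V.
Step 3 — Convert to polar: |V_total| = 282.9 V, ∠V_total = -29.9°.

V_total = 282.9∠-29.9° V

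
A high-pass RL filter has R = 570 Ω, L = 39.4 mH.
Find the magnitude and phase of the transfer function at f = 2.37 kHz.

Step 1 — Angular frequency: ω = 2π·2370 = 1.489e+04 rad/s.
Step 2 — Transfer function: H(jω) = jωL/(R + jωL).
Step 3 — Numerator jωL = j·586.7; denominator R + jωL = 570 + j586.7.
Step 4 — H = 0.5144 + j0.4998.
Step 5 — Magnitude: |H| = 0.7172 (-2.9 dB); phase: φ = 44.2°.

|H| = 0.7172 (-2.9 dB), φ = 44.2°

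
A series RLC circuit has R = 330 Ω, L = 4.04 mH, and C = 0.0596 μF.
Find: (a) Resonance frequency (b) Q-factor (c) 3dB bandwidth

Step 1 — Resonance: ω₀ = 1/√(LC) = 1/√(0.00404·5.96e-08) = 6.444e+04 rad/s.
Step 2 — f₀ = ω₀/(2π) = 1.026e+04 Hz.
Step 3 — Series Q: Q = ω₀L/R = 6.444e+04·0.00404/330 = 0.789.
Step 4 — Bandwidth: Δω = ω₀/Q = 8.168e+04 rad/s; BW = Δω/(2π) = 1.3e+04 Hz.

(a) f₀ = 1.026e+04 Hz  (b) Q = 0.789  (c) BW = 1.3e+04 Hz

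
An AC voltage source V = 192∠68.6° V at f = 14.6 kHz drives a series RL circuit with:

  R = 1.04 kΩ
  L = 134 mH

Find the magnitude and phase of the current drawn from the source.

Step 1 — Angular frequency: ω = 2π·f = 2π·1.46e+04 = 9.173e+04 rad/s.
Step 2 — Component impedances:
  R: Z = R = 1040 Ω
  L: Z = jωL = j·9.173e+04·0.134 = 0 + j1.229e+04 Ω
Step 3 — Series combination: Z_total = R + L = 1040 + j1.229e+04 Ω = 1.234e+04∠85.2° Ω.
Step 4 — Source phasor: V = 192∠68.6° V = 70.06 + j178.8 V.
Step 5 — Ohm's law: I = V / Z_total = (70.06 + j178.8) / (1040 + j1.229e+04) = 0.01492 - j0.004437 A.
Step 6 — Convert to polar: |I| = 0.01556 A, ∠I = -16.6°.

I = 0.01556∠-16.6° A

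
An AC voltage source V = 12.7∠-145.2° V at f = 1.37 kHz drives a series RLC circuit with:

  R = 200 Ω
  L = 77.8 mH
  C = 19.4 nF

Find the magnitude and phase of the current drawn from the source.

Step 1 — Angular frequency: ω = 2π·f = 2π·1370 = 8608 rad/s.
Step 2 — Component impedances:
  R: Z = R = 200 Ω
  L: Z = jωL = j·8608·0.0778 = 0 + j669.7 Ω
  C: Z = 1/(jωC) = -j/(ω·C) = 0 - j5988 Ω
Step 3 — Series combination: Z_total = R + L + C = 200 - j5319 Ω = 5322∠-87.8° Ω.
Step 4 — Source phasor: V = 12.7∠-145.2° V = -10.43 - j7.248 V.
Step 5 — Ohm's law: I = V / Z_total = (-10.43 - j7.248) / (200 - j5319) = 0.001287 - j0.002009 A.
Step 6 — Convert to polar: |I| = 0.002386 A, ∠I = -57.4°.

I = 0.002386∠-57.4° A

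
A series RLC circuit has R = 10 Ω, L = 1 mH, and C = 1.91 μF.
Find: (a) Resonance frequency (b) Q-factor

Step 1 — Resonance condition Im(Z)=0 gives ω₀ = 1/√(LC).
Step 2 — ω₀ = 1/√(0.001·1.91e-06) = 2.288e+04 rad/s.
Step 3 — f₀ = ω₀/(2π) = 3642 Hz.
Step 4 — Series Q: Q = ω₀L/R = 2.288e+04·0.001/10 = 2.288.

(a) f₀ = 3642 Hz  (b) Q = 2.288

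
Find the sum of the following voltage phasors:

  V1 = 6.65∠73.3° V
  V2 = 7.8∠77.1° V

Step 1 — Convert each phasor to rectangular form:
  V1 = 6.65·(cos(73.3°) + j·sin(73.3°)) = 1.911 + j6.37 V
  V2 = 7.8·(cos(77.1°) + j·sin(77.1°)) = 1.741 + j7.603 V
Step 2 — Sum components: V_total = 3.652 + j13.97 V.
Step 3 — Convert to polar: |V_total| = 14.44 V, ∠V_total = 75.4°.

V_total = 14.44∠75.4° V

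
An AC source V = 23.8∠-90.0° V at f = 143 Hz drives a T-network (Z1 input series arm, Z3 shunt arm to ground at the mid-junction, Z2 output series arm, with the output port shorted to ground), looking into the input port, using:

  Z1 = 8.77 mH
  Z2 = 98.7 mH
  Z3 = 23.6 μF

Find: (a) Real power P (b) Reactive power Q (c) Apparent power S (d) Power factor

Step 1 — Angular frequency: ω = 2π·f = 2π·143 = 898.5 rad/s.
Step 2 — Component impedances:
  Z1: Z = jωL = j·898.5·0.00877 = 0 + j7.88 Ω
  Z2: Z = jωL = j·898.5·0.0987 = 0 + j88.68 Ω
  Z3: Z = 1/(jωC) = -j/(ω·C) = 0 - j47.16 Ω
Step 3 — With the output port shorted to ground, the output series arm Z2 runs from the junction to ground; the shunt arm Z3 also runs from the junction to ground. They appear in parallel: Z3 || Z2 = 0 - j100.7 Ω.
Step 4 — Series with input arm Z1: Z_in = Z1 + (Z3 || Z2) = 0 - j92.84 Ω = 92.84∠-90.0° Ω.
Step 5 — Source phasor: V = 23.8∠-90.0° V = 0 - j23.8 V.
Step 6 — Current: I = V / Z = 0.2563 A = 0.2563∠0.0° A.
Step 7 — Complex power: S = V·I* = 0 - j6.101 VA.
Step 8 — Real power: P = Re(S) = 0 W.
Step 9 — Reactive power: Q = Im(S) = -6.101 VAR.
Step 10 — Apparent power: |S| = 6.101 VA.
Step 11 — Power factor: PF = P/|S| = 0 (leading).

(a) P = 0 W  (b) Q = -6.101 VAR  (c) S = 6.101 VA  (d) PF = 0 (leading)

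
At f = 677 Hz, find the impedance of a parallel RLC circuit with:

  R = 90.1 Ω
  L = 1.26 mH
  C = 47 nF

Step 1 — Angular frequency: ω = 2π·f = 2π·677 = 4254 rad/s.
Step 2 — Component impedances:
  R: Z = R = 90.1 Ω
  L: Z = jωL = j·4254·0.00126 = 0 + j5.36 Ω
  C: Z = 1/(jωC) = -j/(ω·C) = 0 - j5002 Ω
Step 3 — Parallel combination: 1/Z_total = 1/R + 1/L + 1/C; Z_total = 0.3184 + j5.346 Ω = 5.356∠86.6° Ω.

Z = 0.3184 + j5.346 Ω = 5.356∠86.6° Ω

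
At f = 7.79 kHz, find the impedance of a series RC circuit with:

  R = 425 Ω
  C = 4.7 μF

Step 1 — Angular frequency: ω = 2π·f = 2π·7790 = 4.895e+04 rad/s.
Step 2 — Component impedances:
  R: Z = R = 425 Ω
  C: Z = 1/(jωC) = -j/(ω·C) = 0 - j4.347 Ω
Step 3 — Series combination: Z_total = R + C = 425 - j4.347 Ω = 425∠-0.6° Ω.

Z = 425 - j4.347 Ω = 425∠-0.6° Ω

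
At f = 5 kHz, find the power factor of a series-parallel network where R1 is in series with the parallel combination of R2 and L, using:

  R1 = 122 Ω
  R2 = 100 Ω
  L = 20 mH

Step 1 — Angular frequency: ω = 2π·f = 2π·5000 = 3.142e+04 rad/s.
Step 2 — Component impedances:
  R1: Z = R = 122 Ω
  R2: Z = R = 100 Ω
  L: Z = jωL = j·3.142e+04·0.02 = 0 + j628.3 Ω
Step 3 — Parallel branch: R2 || L = 1/(1/R2 + 1/L) = 97.53 + j15.52 Ω.
Step 4 — Series with R1: Z_total = R1 + (R2 || L) = 219.5 + j15.52 Ω = 220.1∠4.0° Ω.
Step 5 — Power factor: PF = cos(φ) = Re(Z)/|Z| = 219.53/220.08 = 0.9975.
Step 6 — Type: Im(Z) = 15.52 ⇒ lagging (phase φ = 4.0°).

PF = 0.9975 (lagging, φ = 4.0°)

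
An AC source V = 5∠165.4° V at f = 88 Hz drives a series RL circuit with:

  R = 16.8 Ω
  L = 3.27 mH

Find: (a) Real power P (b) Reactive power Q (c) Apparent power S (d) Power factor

Step 1 — Angular frequency: ω = 2π·f = 2π·88 = 552.9 rad/s.
Step 2 — Component impedances:
  R: Z = R = 16.8 Ω
  L: Z = jωL = j·552.9·0.00327 = 0 + j1.808 Ω
Step 3 — Series combination: Z_total = R + L = 16.8 + j1.808 Ω = 16.9∠6.1° Ω.
Step 4 — Source phasor: V = 5∠165.4° V = -4.839 + j1.26 V.
Step 5 — Current: I = V / Z = -0.2767 + j0.1048 A = 0.2959∠159.3° A.
Step 6 — Complex power: S = V·I* = 1.471 + j0.1583 VA.
Step 7 — Real power: P = Re(S) = 1.471 W.
Step 8 — Reactive power: Q = Im(S) = 0.1583 VAR.
Step 9 — Apparent power: |S| = 1.48 VA.
Step 10 — Power factor: PF = P/|S| = 0.9943 (lagging).

(a) P = 1.471 W  (b) Q = 0.1583 VAR  (c) S = 1.48 VA  (d) PF = 0.9943 (lagging)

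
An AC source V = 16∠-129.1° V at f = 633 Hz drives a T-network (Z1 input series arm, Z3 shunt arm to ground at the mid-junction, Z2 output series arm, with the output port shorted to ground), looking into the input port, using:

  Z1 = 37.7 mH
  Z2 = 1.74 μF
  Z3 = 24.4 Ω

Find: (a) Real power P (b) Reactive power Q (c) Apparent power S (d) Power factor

Step 1 — Angular frequency: ω = 2π·f = 2π·633 = 3977 rad/s.
Step 2 — Component impedances:
  Z1: Z = jωL = j·3977·0.0377 = 0 + j149.9 Ω
  Z2: Z = 1/(jωC) = -j/(ω·C) = 0 - j144.5 Ω
  Z3: Z = R = 24.4 Ω
Step 3 — With the output port shorted to ground, the output series arm Z2 runs from the junction to ground; the shunt arm Z3 also runs from the junction to ground. They appear in parallel: Z3 || Z2 = 23.72 - j4.006 Ω.
Step 4 — Series with input arm Z1: Z_in = Z1 + (Z3 || Z2) = 23.72 + j145.9 Ω = 147.9∠80.8° Ω.
Step 5 — Source phasor: V = 16∠-129.1° V = -10.09 - j12.42 V.
Step 6 — Current: I = V / Z = -0.09384 + j0.05389 A = 0.1082∠150.1° A.
Step 7 — Complex power: S = V·I* = 0.2778 + j1.709 VA.
Step 8 — Real power: P = Re(S) = 0.2778 W.
Step 9 — Reactive power: Q = Im(S) = 1.709 VAR.
Step 10 — Apparent power: |S| = 1.731 VA.
Step 11 — Power factor: PF = P/|S| = 0.1605 (lagging).

(a) P = 0.2778 W  (b) Q = 1.709 VAR  (c) S = 1.731 VA  (d) PF = 0.1605 (lagging)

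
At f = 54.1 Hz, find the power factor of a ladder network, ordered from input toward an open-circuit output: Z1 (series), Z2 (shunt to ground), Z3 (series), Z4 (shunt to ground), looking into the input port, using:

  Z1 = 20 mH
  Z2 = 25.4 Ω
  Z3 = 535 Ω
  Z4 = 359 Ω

Step 1 — Angular frequency: ω = 2π·f = 2π·54.1 = 339.9 rad/s.
Step 2 — Component impedances:
  Z1: Z = jωL = j·339.9·0.02 = 0 + j6.798 Ω
  Z2: Z = R = 25.4 Ω
  Z3: Z = R = 535 Ω
  Z4: Z = R = 359 Ω
Step 3 — Ladder network (open output): work backward from the far end, alternating series and parallel combinations. Z_in = 24.7 + j6.798 Ω = 25.62∠15.4° Ω.
Step 4 — Power factor: PF = cos(φ) = Re(Z)/|Z| = 24.7/25.62 = 0.9641.
Step 5 — Type: Im(Z) = 6.798 ⇒ lagging (phase φ = 15.4°).

PF = 0.9641 (lagging, φ = 15.4°)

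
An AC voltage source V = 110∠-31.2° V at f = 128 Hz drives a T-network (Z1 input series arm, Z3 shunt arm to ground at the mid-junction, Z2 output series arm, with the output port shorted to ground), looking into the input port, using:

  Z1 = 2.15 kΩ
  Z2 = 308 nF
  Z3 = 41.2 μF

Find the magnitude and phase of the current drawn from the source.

Step 1 — Angular frequency: ω = 2π·f = 2π·128 = 804.2 rad/s.
Step 2 — Component impedances:
  Z1: Z = R = 2150 Ω
  Z2: Z = 1/(jωC) = -j/(ω·C) = 0 - j4037 Ω
  Z3: Z = 1/(jωC) = -j/(ω·C) = 0 - j30.18 Ω
Step 3 — With the output port shorted to ground, the output series arm Z2 runs from the junction to ground; the shunt arm Z3 also runs from the junction to ground. They appear in parallel: Z3 || Z2 = 0 - j29.96 Ω.
Step 4 — Series with input arm Z1: Z_in = Z1 + (Z3 || Z2) = 2150 - j29.96 Ω = 2150∠-0.8° Ω.
Step 5 — Source phasor: V = 110∠-31.2° V = 94.09 - j56.98 V.
Step 6 — Ohm's law: I = V / Z_total = (94.09 - j56.98) / (2150 - j29.96) = 0.04412 - j0.02589 A.
Step 7 — Convert to polar: |I| = 0.05116 A, ∠I = -30.4°.

I = 0.05116∠-30.4° A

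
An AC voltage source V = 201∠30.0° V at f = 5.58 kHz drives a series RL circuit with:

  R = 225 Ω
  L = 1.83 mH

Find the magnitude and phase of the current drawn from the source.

Step 1 — Angular frequency: ω = 2π·f = 2π·5580 = 3.506e+04 rad/s.
Step 2 — Component impedances:
  R: Z = R = 225 Ω
  L: Z = jωL = j·3.506e+04·0.00183 = 0 + j64.16 Ω
Step 3 — Series combination: Z_total = R + L = 225 + j64.16 Ω = 234∠15.9° Ω.
Step 4 — Source phasor: V = 201∠30.0° V = 174.1 + j100.5 V.
Step 5 — Ohm's law: I = V / Z_total = (174.1 + j100.5) / (225 + j64.16) = 0.8333 + j0.2091 A.
Step 6 — Convert to polar: |I| = 0.8591 A, ∠I = 14.1°.

I = 0.8591∠14.1° A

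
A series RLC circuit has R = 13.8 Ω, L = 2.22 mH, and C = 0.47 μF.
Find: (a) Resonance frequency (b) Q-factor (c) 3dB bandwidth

Step 1 — Resonance: ω₀ = 1/√(LC) = 1/√(0.00222·4.7e-07) = 3.096e+04 rad/s.
Step 2 — f₀ = ω₀/(2π) = 4927 Hz.
Step 3 — Series Q: Q = ω₀L/R = 3.096e+04·0.00222/13.8 = 4.98.
Step 4 — Bandwidth: Δω = ω₀/Q = 6216 rad/s; BW = Δω/(2π) = 989.3 Hz.

(a) f₀ = 4927 Hz  (b) Q = 4.98  (c) BW = 989.3 Hz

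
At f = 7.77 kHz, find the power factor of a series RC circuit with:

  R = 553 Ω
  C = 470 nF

Step 1 — Angular frequency: ω = 2π·f = 2π·7770 = 4.882e+04 rad/s.
Step 2 — Component impedances:
  R: Z = R = 553 Ω
  C: Z = 1/(jωC) = -j/(ω·C) = 0 - j43.58 Ω
Step 3 — Series combination: Z_total = R + C = 553 - j43.58 Ω = 554.7∠-4.5° Ω.
Step 4 — Power factor: PF = cos(φ) = Re(Z)/|Z| = 553/554.7 = 0.9969.
Step 5 — Type: Im(Z) = -43.58 ⇒ leading (phase φ = -4.5°).

PF = 0.9969 (leading, φ = -4.5°)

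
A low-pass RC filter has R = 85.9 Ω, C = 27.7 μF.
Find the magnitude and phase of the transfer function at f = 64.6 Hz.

Step 1 — Angular frequency: ω = 2π·64.6 = 405.9 rad/s.
Step 2 — Transfer function: H(jω) = 1/(1 + jωRC).
Step 3 — Denominator: 1 + jωRC = 1 + j·405.9·85.9·2.77e-05 = 1 + j0.9658.
Step 4 — H = 0.5174 - j0.4997.
Step 5 — Magnitude: |H| = 0.7193 (-2.9 dB); phase: φ = -44.0°.

|H| = 0.7193 (-2.9 dB), φ = -44.0°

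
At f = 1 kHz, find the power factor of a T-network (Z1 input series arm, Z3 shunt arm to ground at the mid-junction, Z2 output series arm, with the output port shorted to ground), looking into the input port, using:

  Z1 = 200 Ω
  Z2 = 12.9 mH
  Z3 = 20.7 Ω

Step 1 — Angular frequency: ω = 2π·f = 2π·1000 = 6283 rad/s.
Step 2 — Component impedances:
  Z1: Z = R = 200 Ω
  Z2: Z = jωL = j·6283·0.0129 = 0 + j81.05 Ω
  Z3: Z = R = 20.7 Ω
Step 3 — With the output port shorted to ground, the output series arm Z2 runs from the junction to ground; the shunt arm Z3 also runs from the junction to ground. They appear in parallel: Z3 || Z2 = 19.43 + j4.963 Ω.
Step 4 — Series with input arm Z1: Z_in = Z1 + (Z3 || Z2) = 219.4 + j4.963 Ω = 219.5∠1.3° Ω.
Step 5 — Power factor: PF = cos(φ) = Re(Z)/|Z| = 219.43/219.49 = 0.9997.
Step 6 — Type: Im(Z) = 4.963 ⇒ lagging (phase φ = 1.3°).

PF = 0.9997 (lagging, φ = 1.3°)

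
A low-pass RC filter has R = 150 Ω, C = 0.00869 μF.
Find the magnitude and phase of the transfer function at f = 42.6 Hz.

Step 1 — Angular frequency: ω = 2π·42.6 = 267.7 rad/s.
Step 2 — Transfer function: H(jω) = 1/(1 + jωRC).
Step 3 — Denominator: 1 + jωRC = 1 + j·267.7·150·8.69e-09 = 1 + j0.0003489.
Step 4 — H = 1 - j0.0003489.
Step 5 — Magnitude: |H| = 1 (-0.0 dB); phase: φ = -0.0°.

|H| = 1 (-0.0 dB), φ = -0.0°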